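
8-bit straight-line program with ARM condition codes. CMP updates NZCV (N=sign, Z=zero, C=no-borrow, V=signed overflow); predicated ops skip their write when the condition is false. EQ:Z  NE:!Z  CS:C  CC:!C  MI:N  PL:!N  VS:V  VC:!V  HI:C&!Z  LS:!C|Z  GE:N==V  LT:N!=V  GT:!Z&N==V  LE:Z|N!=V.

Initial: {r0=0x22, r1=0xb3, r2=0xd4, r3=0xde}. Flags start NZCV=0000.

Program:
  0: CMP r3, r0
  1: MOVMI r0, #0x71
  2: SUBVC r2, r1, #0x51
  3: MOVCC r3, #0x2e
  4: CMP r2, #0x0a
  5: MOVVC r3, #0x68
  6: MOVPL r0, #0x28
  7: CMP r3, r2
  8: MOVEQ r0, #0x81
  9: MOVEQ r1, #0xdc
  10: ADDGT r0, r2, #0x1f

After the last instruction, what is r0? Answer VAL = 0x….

VAL = 0x81

0: ✓ CMP  NZCV=1010
1: ✓ MOVMI  r0←0x71
2: ✓ SUBVC  r2←0x62
3: · MOVCC
4: ✓ CMP  NZCV=0010
5: ✓ MOVVC  r3←0x68
6: ✓ MOVPL  r0←0x28
7: ✓ CMP  NZCV=0010
8: · MOVEQ
9: · MOVEQ
10: ✓ ADDGT  r0←0x81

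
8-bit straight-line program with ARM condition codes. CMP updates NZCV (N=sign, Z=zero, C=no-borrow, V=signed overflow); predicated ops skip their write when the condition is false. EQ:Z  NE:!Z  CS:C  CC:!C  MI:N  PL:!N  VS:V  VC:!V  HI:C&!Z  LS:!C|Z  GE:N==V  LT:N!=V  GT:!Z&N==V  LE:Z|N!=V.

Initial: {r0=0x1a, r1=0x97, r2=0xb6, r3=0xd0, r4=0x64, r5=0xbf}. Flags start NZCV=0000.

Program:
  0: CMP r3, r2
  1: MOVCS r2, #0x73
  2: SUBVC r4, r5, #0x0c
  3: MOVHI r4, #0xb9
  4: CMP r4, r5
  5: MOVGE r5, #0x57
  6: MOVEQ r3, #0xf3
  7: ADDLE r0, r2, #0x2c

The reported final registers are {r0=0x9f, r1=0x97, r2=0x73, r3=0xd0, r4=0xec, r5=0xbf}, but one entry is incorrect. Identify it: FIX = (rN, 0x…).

FIX = (r4, 0xb9)

[0] flags=0010 → (cmp)
[1] flags=0010 CS?T → r2=0x73
[2] flags=0010 VC?T → r4=0xb3
[3] flags=0010 HI?T → r4=0xb9
[4] flags=1000 → (cmp)
[5] flags=1000 GE?F → skip
[6] flags=1000 EQ?F → skip
[7] flags=1000 LE?T → r0=0x9f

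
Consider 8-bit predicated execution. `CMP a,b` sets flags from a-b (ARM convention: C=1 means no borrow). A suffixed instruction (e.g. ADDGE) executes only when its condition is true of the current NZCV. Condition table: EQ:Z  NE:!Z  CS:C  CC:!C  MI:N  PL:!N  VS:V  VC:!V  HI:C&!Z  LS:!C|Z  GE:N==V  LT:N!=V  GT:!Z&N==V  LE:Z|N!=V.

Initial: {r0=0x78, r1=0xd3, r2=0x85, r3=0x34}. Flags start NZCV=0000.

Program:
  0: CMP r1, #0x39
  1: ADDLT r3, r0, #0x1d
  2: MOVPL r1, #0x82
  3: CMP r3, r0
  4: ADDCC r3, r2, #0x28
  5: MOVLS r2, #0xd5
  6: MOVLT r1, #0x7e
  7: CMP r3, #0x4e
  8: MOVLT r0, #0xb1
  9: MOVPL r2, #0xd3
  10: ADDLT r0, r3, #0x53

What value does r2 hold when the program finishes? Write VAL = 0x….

VAL = 0xd3

[0] flags=1010 → (cmp)
[1] flags=1010 LT?T → r3=0x95
[2] flags=1010 PL?F → skip
[3] flags=0011 → (cmp)
[4] flags=0011 CC?F → skip
[5] flags=0011 LS?F → skip
[6] flags=0011 LT?T → r1=0x7e
[7] flags=0011 → (cmp)
[8] flags=0011 LT?T → r0=0xb1
[9] flags=0011 PL?T → r2=0xd3
[10] flags=0011 LT?T → r0=0xe8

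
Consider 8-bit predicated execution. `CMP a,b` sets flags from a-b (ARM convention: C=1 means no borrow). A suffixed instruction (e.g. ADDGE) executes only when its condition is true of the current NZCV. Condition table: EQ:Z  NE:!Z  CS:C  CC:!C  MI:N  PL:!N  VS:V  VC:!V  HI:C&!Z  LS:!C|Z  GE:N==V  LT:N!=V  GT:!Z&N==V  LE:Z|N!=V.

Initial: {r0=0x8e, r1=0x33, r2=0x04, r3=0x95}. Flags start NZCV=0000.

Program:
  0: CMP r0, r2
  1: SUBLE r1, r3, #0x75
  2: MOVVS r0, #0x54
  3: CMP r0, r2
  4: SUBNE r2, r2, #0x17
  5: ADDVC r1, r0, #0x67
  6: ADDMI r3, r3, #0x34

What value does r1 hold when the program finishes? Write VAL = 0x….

VAL = 0xf5

0: ✓ CMP  NZCV=1010
1: ✓ SUBLE  r1←0x20
2: · MOVVS
3: ✓ CMP  NZCV=1010
4: ✓ SUBNE  r2←0xed
5: ✓ ADDVC  r1←0xf5
6: ✓ ADDMI  r3←0xc9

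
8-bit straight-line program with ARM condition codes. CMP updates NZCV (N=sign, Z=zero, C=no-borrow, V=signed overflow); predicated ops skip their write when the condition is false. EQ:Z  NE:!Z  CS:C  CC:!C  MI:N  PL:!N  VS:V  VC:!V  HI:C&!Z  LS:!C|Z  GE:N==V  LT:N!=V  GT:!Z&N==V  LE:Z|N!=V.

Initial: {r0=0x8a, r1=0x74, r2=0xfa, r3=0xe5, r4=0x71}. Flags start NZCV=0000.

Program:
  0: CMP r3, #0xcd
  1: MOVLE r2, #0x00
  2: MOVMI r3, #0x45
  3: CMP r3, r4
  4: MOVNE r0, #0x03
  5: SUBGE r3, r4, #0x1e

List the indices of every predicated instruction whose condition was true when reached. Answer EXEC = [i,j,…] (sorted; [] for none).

[0] flags=0010 → (cmp)
[1] flags=0010 LE?F → skip
[2] flags=0010 MI?F → skip
[3] flags=0011 → (cmp)
[4] flags=0011 NE?T → r0=0x03
[5] flags=0011 GE?F → skip

EXEC = [4]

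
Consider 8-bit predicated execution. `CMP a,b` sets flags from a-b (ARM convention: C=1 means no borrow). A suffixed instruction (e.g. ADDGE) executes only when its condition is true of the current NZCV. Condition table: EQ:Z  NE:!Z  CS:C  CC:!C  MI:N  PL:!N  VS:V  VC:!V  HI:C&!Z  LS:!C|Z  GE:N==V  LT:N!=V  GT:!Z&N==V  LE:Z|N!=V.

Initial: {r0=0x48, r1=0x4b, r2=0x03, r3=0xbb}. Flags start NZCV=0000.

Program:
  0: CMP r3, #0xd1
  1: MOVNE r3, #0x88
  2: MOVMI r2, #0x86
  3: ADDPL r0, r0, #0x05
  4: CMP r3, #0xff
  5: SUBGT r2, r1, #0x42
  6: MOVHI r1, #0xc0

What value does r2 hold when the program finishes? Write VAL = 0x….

0: ✓ CMP  NZCV=1000
1: ✓ MOVNE  r3←0x88
2: ✓ MOVMI  r2←0x86
3: · ADDPL
4: ✓ CMP  NZCV=1000
5: · SUBGT
6: · MOVHI

VAL = 0x86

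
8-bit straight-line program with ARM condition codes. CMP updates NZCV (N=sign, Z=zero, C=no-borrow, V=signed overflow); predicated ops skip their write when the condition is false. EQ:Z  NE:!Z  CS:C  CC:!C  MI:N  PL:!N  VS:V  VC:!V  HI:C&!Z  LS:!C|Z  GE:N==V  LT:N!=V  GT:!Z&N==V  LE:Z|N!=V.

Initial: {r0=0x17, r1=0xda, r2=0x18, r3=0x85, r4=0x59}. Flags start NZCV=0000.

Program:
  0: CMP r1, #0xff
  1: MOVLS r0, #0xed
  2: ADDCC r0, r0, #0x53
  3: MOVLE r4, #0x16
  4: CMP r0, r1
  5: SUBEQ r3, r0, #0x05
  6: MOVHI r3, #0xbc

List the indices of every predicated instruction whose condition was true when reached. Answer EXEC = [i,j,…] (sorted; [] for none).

EXEC = [1,2,3]

0: ✓ CMP  NZCV=1000
1: ✓ MOVLS  r0←0xed
2: ✓ ADDCC  r0←0x40
3: ✓ MOVLE  r4←0x16
4: ✓ CMP  NZCV=0000
5: · SUBEQ
6: · MOVHI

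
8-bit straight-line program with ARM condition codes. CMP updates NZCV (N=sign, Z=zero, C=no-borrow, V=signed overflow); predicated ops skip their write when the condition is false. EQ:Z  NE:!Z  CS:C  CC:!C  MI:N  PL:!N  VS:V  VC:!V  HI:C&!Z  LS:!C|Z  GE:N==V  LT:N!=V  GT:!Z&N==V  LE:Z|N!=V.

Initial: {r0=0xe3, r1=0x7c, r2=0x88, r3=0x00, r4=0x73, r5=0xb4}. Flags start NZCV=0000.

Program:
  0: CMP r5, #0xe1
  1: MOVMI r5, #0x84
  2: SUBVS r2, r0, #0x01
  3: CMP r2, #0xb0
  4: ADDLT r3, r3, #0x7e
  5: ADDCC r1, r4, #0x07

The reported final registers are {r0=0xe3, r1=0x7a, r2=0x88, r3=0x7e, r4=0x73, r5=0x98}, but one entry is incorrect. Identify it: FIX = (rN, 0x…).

FIX = (r5, 0x84)

0: ✓ CMP  NZCV=1000
1: ✓ MOVMI  r5←0x84
2: · SUBVS
3: ✓ CMP  NZCV=1000
4: ✓ ADDLT  r3←0x7e
5: ✓ ADDCC  r1←0x7a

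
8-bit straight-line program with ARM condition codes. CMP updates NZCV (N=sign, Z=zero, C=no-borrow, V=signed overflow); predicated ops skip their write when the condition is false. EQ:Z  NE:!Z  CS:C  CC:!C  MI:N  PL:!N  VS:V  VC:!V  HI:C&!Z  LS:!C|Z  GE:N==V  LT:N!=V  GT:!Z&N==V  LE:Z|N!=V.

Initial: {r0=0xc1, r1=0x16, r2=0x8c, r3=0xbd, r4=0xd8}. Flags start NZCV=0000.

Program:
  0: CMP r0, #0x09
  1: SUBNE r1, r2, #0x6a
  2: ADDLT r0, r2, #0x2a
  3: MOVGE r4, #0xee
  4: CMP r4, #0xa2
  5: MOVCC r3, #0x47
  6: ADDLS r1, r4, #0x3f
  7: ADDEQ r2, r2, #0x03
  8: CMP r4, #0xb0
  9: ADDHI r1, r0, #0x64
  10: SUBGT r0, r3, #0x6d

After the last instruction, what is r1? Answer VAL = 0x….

0: ✓ CMP  NZCV=1010
1: ✓ SUBNE  r1←0x22
2: ✓ ADDLT  r0←0xb6
3: · MOVGE
4: ✓ CMP  NZCV=0010
5: · MOVCC
6: · ADDLS
7: · ADDEQ
8: ✓ CMP  NZCV=0010
9: ✓ ADDHI  r1←0x1a
10: ✓ SUBGT  r0←0x50

VAL = 0x1a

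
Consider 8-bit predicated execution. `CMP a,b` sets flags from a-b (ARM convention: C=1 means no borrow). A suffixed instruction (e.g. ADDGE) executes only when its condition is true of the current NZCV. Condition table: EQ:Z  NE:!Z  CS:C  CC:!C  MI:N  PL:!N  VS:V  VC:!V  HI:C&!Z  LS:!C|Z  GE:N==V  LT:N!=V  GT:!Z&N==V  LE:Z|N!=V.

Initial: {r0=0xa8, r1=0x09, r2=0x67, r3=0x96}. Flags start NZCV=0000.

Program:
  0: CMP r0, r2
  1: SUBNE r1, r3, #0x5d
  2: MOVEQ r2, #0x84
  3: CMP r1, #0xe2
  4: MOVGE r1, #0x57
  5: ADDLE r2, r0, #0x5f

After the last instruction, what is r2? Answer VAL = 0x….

0: ✓ CMP  NZCV=0011
1: ✓ SUBNE  r1←0x39
2: · MOVEQ
3: ✓ CMP  NZCV=0000
4: ✓ MOVGE  r1←0x57
5: · ADDLE

VAL = 0x67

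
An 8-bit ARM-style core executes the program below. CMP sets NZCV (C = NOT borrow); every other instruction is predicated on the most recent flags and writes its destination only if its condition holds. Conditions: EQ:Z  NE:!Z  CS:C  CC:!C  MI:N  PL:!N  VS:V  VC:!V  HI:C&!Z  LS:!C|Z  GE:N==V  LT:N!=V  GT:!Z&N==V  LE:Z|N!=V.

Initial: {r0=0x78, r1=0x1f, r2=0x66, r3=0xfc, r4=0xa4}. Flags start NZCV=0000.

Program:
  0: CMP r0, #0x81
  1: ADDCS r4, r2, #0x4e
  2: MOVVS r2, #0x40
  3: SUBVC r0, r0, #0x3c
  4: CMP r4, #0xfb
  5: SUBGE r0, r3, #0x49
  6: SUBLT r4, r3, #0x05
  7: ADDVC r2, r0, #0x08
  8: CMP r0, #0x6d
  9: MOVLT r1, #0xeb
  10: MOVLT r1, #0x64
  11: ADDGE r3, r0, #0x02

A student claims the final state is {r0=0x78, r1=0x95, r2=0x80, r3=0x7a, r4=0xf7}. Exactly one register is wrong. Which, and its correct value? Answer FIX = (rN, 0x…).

0: ✓ CMP  NZCV=1001
1: · ADDCS
2: ✓ MOVVS  r2←0x40
3: · SUBVC
4: ✓ CMP  NZCV=1000
5: · SUBGE
6: ✓ SUBLT  r4←0xf7
7: ✓ ADDVC  r2←0x80
8: ✓ CMP  NZCV=0010
9: · MOVLT
10: · MOVLT
11: ✓ ADDGE  r3←0x7a

FIX = (r1, 0x1f)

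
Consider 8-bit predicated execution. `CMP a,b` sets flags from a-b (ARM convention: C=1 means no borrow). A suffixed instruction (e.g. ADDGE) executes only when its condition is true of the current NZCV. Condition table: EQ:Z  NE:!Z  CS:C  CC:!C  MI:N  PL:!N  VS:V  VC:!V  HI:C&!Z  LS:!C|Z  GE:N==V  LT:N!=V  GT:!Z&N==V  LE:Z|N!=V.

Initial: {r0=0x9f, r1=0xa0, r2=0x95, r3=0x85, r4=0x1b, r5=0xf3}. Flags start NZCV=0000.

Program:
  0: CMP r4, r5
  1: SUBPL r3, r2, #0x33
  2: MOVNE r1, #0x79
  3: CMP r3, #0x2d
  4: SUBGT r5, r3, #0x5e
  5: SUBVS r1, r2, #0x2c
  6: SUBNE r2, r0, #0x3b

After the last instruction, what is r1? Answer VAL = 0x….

VAL = 0x79

0: ✓ CMP  NZCV=0000
1: ✓ SUBPL  r3←0x62
2: ✓ MOVNE  r1←0x79
3: ✓ CMP  NZCV=0010
4: ✓ SUBGT  r5←0x04
5: · SUBVS
6: ✓ SUBNE  r2←0x64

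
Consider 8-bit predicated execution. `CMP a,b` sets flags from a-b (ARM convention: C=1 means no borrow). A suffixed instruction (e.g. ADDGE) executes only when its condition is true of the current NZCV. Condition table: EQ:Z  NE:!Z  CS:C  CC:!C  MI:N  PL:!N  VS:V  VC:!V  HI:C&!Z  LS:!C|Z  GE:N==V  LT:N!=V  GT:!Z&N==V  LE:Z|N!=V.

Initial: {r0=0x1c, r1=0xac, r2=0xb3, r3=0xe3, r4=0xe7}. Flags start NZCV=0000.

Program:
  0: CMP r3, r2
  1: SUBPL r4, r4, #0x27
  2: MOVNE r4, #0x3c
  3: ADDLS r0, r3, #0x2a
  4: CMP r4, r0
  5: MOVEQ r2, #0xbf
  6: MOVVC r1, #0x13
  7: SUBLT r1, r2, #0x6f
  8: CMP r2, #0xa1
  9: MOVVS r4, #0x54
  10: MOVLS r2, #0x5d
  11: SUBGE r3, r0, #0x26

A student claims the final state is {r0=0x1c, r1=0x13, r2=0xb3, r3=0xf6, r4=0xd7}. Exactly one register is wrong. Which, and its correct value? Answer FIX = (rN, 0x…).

FIX = (r4, 0x3c)

[0] flags=0010 → (cmp)
[1] flags=0010 PL?T → r4=0xc0
[2] flags=0010 NE?T → r4=0x3c
[3] flags=0010 LS?F → skip
[4] flags=0010 → (cmp)
[5] flags=0010 EQ?F → skip
[6] flags=0010 VC?T → r1=0x13
[7] flags=0010 LT?F → skip
[8] flags=0010 → (cmp)
[9] flags=0010 VS?F → skip
[10] flags=0010 LS?F → skip
[11] flags=0010 GE?T → r3=0xf6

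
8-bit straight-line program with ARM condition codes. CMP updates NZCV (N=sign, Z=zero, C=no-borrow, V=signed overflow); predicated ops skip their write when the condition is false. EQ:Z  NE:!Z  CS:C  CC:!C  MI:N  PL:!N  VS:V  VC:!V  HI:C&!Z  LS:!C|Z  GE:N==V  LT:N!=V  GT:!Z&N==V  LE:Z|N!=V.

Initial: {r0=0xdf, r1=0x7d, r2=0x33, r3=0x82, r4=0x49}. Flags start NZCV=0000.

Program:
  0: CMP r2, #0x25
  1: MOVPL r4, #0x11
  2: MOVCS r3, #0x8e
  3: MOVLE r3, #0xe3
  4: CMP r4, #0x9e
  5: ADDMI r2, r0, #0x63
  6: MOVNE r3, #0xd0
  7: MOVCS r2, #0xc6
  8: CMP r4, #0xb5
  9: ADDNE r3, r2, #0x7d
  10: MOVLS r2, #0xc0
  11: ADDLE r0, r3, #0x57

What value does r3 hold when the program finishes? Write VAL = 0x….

[0] flags=0010 → (cmp)
[1] flags=0010 PL?T → r4=0x11
[2] flags=0010 CS?T → r3=0x8e
[3] flags=0010 LE?F → skip
[4] flags=0000 → (cmp)
[5] flags=0000 MI?F → skip
[6] flags=0000 NE?T → r3=0xd0
[7] flags=0000 CS?F → skip
[8] flags=0000 → (cmp)
[9] flags=0000 NE?T → r3=0xb0
[10] flags=0000 LS?T → r2=0xc0
[11] flags=0000 LE?F → skip

VAL = 0xb0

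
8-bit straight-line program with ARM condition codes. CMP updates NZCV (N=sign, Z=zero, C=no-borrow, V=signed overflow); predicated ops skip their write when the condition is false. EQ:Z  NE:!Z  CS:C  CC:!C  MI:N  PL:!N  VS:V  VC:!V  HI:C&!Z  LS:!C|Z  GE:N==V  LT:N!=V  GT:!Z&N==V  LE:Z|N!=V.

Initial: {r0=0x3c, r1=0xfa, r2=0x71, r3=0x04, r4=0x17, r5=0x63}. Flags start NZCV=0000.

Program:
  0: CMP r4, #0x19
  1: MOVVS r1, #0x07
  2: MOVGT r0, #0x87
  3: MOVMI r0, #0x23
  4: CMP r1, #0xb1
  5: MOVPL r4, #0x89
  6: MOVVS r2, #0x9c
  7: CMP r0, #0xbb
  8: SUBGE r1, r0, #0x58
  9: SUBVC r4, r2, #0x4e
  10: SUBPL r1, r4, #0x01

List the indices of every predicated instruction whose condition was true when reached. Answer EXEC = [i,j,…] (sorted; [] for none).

EXEC = [3,5,8,9,10]

0: ✓ CMP  NZCV=1000
1: · MOVVS
2: · MOVGT
3: ✓ MOVMI  r0←0x23
4: ✓ CMP  NZCV=0010
5: ✓ MOVPL  r4←0x89
6: · MOVVS
7: ✓ CMP  NZCV=0000
8: ✓ SUBGE  r1←0xcb
9: ✓ SUBVC  r4←0x23
10: ✓ SUBPL  r1←0x22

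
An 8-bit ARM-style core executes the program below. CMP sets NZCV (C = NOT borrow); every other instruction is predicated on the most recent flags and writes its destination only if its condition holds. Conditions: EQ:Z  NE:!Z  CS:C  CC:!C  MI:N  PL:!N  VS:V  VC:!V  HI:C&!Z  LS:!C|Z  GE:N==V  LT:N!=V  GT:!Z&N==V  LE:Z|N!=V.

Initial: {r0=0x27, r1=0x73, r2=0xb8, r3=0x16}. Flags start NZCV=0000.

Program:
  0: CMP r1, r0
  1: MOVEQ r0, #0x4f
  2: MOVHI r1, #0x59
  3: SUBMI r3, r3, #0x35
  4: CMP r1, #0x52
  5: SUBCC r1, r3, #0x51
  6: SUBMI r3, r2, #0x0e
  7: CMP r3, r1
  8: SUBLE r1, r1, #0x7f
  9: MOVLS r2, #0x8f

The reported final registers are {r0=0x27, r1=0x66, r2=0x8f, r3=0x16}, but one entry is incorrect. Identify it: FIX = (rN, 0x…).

[0] flags=0010 → (cmp)
[1] flags=0010 EQ?F → skip
[2] flags=0010 HI?T → r1=0x59
[3] flags=0010 MI?F → skip
[4] flags=0010 → (cmp)
[5] flags=0010 CC?F → skip
[6] flags=0010 MI?F → skip
[7] flags=1000 → (cmp)
[8] flags=1000 LE?T → r1=0xda
[9] flags=1000 LS?T → r2=0x8f

FIX = (r1, 0xda)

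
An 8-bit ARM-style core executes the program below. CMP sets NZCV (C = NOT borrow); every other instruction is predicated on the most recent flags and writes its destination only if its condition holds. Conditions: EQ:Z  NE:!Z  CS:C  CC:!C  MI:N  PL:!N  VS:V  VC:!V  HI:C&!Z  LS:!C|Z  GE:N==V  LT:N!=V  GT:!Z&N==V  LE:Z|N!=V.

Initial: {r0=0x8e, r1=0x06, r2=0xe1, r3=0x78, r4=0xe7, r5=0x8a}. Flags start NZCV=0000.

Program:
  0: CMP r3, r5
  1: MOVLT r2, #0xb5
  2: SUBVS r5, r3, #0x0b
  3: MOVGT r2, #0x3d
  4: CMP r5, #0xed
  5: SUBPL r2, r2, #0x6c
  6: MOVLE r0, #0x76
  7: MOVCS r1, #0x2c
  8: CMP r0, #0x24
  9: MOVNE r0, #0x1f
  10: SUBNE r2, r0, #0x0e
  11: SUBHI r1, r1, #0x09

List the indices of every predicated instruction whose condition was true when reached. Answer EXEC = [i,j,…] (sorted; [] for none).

0: ✓ CMP  NZCV=1001
1: · MOVLT
2: ✓ SUBVS  r5←0x6d
3: ✓ MOVGT  r2←0x3d
4: ✓ CMP  NZCV=1001
5: · SUBPL
6: · MOVLE
7: · MOVCS
8: ✓ CMP  NZCV=0011
9: ✓ MOVNE  r0←0x1f
10: ✓ SUBNE  r2←0x11
11: ✓ SUBHI  r1←0xfd

EXEC = [2,3,9,10,11]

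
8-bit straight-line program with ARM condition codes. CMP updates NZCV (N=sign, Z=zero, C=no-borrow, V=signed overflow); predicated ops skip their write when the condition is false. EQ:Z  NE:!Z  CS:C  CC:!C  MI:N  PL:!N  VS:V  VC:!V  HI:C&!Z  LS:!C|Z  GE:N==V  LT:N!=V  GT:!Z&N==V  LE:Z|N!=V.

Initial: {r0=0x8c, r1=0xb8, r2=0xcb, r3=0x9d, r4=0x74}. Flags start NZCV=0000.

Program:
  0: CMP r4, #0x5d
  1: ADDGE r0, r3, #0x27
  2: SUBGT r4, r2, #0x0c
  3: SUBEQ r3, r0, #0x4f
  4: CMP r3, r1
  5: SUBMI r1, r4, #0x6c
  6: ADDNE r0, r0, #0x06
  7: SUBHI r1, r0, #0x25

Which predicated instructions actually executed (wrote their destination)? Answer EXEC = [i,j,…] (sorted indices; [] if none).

[0] flags=0010 → (cmp)
[1] flags=0010 GE?T → r0=0xc4
[2] flags=0010 GT?T → r4=0xbf
[3] flags=0010 EQ?F → skip
[4] flags=1000 → (cmp)
[5] flags=1000 MI?T → r1=0x53
[6] flags=1000 NE?T → r0=0xca
[7] flags=1000 HI?F → skip

EXEC = [1,2,5,6]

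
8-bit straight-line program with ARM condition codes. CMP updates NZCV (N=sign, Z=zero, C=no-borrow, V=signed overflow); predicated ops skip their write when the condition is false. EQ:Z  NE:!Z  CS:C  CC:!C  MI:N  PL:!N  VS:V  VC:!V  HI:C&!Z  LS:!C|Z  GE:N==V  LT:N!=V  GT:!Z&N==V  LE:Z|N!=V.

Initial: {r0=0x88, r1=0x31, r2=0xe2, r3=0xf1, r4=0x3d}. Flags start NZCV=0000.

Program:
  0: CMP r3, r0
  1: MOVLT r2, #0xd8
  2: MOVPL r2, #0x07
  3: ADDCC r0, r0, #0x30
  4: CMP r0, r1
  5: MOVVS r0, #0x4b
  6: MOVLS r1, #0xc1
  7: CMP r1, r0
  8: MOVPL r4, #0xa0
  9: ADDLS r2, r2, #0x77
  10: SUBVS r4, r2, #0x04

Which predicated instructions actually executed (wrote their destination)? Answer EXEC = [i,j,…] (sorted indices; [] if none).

EXEC = [2,5,9]

0: ✓ CMP  NZCV=0010
1: · MOVLT
2: ✓ MOVPL  r2←0x07
3: · ADDCC
4: ✓ CMP  NZCV=0011
5: ✓ MOVVS  r0←0x4b
6: · MOVLS
7: ✓ CMP  NZCV=1000
8: · MOVPL
9: ✓ ADDLS  r2←0x7e
10: · SUBVS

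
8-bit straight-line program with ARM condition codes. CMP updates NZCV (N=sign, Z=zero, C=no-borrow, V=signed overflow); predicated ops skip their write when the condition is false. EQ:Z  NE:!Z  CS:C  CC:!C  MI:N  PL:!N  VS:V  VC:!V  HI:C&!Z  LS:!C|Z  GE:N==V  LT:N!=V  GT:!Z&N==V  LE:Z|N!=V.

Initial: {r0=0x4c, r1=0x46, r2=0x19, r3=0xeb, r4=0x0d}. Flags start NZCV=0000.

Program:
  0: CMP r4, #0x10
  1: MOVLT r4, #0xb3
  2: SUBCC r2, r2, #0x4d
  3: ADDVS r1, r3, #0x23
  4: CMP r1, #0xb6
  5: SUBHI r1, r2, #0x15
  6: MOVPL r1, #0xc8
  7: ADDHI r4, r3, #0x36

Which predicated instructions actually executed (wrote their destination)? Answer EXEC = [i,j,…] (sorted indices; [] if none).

EXEC = [1,2]

0: ✓ CMP  NZCV=1000
1: ✓ MOVLT  r4←0xb3
2: ✓ SUBCC  r2←0xcc
3: · ADDVS
4: ✓ CMP  NZCV=1001
5: · SUBHI
6: · MOVPL
7: · ADDHI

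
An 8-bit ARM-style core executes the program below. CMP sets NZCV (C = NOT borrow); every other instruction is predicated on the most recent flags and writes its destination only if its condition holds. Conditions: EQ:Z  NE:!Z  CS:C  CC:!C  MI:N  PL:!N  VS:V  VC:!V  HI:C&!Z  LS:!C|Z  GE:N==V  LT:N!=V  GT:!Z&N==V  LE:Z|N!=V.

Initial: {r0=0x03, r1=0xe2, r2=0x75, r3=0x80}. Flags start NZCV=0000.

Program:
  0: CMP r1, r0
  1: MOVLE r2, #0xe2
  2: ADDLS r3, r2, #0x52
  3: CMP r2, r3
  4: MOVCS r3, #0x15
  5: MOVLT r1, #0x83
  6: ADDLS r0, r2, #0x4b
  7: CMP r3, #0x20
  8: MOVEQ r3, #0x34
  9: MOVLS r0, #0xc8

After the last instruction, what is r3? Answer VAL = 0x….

VAL = 0x15

0: ✓ CMP  NZCV=1010
1: ✓ MOVLE  r2←0xe2
2: · ADDLS
3: ✓ CMP  NZCV=0010
4: ✓ MOVCS  r3←0x15
5: · MOVLT
6: · ADDLS
7: ✓ CMP  NZCV=1000
8: · MOVEQ
9: ✓ MOVLS  r0←0xc8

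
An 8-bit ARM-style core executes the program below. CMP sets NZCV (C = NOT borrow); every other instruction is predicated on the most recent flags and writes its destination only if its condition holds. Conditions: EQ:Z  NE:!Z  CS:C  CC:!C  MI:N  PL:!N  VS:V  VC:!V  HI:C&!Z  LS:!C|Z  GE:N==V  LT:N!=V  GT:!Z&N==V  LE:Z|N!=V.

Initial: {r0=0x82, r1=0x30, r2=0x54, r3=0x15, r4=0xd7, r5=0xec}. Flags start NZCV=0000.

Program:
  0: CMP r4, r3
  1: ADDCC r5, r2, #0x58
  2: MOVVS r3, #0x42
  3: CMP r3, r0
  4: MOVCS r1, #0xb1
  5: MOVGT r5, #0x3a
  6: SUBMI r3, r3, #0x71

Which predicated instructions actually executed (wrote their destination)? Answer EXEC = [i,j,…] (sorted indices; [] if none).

EXEC = [5,6]

0: ✓ CMP  NZCV=1010
1: · ADDCC
2: · MOVVS
3: ✓ CMP  NZCV=1001
4: · MOVCS
5: ✓ MOVGT  r5←0x3a
6: ✓ SUBMI  r3←0xa4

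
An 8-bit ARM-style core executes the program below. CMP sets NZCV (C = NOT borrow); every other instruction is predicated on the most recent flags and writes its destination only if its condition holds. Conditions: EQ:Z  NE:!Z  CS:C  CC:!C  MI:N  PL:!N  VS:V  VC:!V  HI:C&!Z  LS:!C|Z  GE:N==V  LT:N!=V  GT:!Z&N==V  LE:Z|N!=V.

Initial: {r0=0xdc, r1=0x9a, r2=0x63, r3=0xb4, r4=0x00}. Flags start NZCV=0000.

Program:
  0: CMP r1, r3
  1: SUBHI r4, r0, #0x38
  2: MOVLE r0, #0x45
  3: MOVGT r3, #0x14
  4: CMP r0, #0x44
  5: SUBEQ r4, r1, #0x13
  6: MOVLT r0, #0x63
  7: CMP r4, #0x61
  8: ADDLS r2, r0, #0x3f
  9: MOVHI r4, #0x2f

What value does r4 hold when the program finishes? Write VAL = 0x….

0: ✓ CMP  NZCV=1000
1: · SUBHI
2: ✓ MOVLE  r0←0x45
3: · MOVGT
4: ✓ CMP  NZCV=0010
5: · SUBEQ
6: · MOVLT
7: ✓ CMP  NZCV=1000
8: ✓ ADDLS  r2←0x84
9: · MOVHI

VAL = 0x00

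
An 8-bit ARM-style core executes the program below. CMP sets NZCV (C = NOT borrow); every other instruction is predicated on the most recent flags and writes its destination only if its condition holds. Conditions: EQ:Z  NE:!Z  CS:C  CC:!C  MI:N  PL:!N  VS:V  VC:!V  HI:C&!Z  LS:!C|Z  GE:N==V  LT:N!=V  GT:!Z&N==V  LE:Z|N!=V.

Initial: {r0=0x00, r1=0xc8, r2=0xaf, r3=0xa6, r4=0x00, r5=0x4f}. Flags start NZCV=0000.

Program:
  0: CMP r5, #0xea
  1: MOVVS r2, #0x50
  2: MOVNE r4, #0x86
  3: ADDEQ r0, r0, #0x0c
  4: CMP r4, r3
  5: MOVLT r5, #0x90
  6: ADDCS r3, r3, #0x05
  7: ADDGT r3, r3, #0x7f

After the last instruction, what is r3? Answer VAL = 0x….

[0] flags=0000 → (cmp)
[1] flags=0000 VS?F → skip
[2] flags=0000 NE?T → r4=0x86
[3] flags=0000 EQ?F → skip
[4] flags=1000 → (cmp)
[5] flags=1000 LT?T → r5=0x90
[6] flags=1000 CS?F → skip
[7] flags=1000 GT?F → skip

VAL = 0xa6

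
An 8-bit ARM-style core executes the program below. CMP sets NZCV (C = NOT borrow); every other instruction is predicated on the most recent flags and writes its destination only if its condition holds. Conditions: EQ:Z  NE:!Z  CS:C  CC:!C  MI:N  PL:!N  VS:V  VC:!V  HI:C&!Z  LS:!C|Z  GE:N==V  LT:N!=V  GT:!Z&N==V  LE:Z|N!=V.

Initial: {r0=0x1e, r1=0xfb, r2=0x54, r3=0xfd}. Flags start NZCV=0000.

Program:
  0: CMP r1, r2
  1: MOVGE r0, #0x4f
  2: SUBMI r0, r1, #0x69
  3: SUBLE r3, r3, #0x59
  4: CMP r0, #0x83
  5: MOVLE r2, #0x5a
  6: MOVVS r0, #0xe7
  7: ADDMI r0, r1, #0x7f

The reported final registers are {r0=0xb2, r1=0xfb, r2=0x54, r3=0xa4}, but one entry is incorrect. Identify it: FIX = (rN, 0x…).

[0] flags=1010 → (cmp)
[1] flags=1010 GE?F → skip
[2] flags=1010 MI?T → r0=0x92
[3] flags=1010 LE?T → r3=0xa4
[4] flags=0010 → (cmp)
[5] flags=0010 LE?F → skip
[6] flags=0010 VS?F → skip
[7] flags=0010 MI?F → skip

FIX = (r0, 0x92)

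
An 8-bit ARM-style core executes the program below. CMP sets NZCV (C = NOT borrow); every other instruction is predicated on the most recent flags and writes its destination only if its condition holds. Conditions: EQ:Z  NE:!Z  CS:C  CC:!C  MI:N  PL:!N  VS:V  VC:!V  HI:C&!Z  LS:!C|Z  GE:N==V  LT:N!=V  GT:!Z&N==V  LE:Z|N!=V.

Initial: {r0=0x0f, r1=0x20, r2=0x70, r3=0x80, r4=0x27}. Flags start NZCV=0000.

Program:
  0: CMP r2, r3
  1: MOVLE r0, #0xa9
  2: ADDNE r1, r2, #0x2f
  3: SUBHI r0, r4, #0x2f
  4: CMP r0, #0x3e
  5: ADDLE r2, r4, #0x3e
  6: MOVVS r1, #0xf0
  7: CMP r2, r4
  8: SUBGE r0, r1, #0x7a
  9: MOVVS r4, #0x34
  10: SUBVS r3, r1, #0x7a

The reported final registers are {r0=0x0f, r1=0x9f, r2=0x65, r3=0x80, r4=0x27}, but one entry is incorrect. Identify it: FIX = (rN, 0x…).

[0] flags=1001 → (cmp)
[1] flags=1001 LE?F → skip
[2] flags=1001 NE?T → r1=0x9f
[3] flags=1001 HI?F → skip
[4] flags=1000 → (cmp)
[5] flags=1000 LE?T → r2=0x65
[6] flags=1000 VS?F → skip
[7] flags=0010 → (cmp)
[8] flags=0010 GE?T → r0=0x25
[9] flags=0010 VS?F → skip
[10] flags=0010 VS?F → skip

FIX = (r0, 0x25)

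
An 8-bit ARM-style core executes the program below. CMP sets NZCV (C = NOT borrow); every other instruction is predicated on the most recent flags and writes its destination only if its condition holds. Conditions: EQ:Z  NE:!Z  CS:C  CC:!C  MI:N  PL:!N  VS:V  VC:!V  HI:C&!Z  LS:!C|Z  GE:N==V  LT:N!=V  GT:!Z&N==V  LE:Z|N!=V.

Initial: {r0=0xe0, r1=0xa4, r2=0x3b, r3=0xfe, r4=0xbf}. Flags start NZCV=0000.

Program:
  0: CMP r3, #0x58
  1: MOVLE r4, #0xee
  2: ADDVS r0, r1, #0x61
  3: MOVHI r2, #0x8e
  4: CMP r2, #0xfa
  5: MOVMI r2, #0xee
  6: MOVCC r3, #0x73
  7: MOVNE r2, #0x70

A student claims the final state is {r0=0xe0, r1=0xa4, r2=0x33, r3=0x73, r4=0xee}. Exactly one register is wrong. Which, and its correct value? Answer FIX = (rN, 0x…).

0: ✓ CMP  NZCV=1010
1: ✓ MOVLE  r4←0xee
2: · ADDVS
3: ✓ MOVHI  r2←0x8e
4: ✓ CMP  NZCV=1000
5: ✓ MOVMI  r2←0xee
6: ✓ MOVCC  r3←0x73
7: ✓ MOVNE  r2←0x70

FIX = (r2, 0x70)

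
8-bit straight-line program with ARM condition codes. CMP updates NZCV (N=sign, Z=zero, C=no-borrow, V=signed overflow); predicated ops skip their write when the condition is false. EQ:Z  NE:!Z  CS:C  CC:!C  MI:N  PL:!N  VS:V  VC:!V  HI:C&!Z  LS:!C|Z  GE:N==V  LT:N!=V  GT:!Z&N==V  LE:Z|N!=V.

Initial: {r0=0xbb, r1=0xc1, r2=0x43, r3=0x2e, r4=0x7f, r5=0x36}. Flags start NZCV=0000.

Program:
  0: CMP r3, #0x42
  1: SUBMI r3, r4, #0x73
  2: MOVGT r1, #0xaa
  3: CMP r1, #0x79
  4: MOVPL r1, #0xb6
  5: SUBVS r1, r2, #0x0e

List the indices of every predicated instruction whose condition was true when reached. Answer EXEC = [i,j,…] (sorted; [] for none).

EXEC = [1,4,5]

[0] flags=1000 → (cmp)
[1] flags=1000 MI?T → r3=0x0c
[2] flags=1000 GT?F → skip
[3] flags=0011 → (cmp)
[4] flags=0011 PL?T → r1=0xb6
[5] flags=0011 VS?T → r1=0x35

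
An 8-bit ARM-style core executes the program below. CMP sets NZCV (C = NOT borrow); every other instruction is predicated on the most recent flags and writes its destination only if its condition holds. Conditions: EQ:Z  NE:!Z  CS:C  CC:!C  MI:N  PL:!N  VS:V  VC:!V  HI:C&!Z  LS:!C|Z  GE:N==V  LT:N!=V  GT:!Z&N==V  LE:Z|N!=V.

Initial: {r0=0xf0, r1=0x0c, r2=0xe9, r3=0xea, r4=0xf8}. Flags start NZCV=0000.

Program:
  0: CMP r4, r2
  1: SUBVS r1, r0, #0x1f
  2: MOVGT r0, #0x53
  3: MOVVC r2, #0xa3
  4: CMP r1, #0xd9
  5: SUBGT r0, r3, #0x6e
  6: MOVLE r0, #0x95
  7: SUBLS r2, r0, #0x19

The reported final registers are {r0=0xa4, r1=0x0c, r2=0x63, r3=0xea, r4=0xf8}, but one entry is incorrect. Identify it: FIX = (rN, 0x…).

FIX = (r0, 0x7c)

0: ✓ CMP  NZCV=0010
1: · SUBVS
2: ✓ MOVGT  r0←0x53
3: ✓ MOVVC  r2←0xa3
4: ✓ CMP  NZCV=0000
5: ✓ SUBGT  r0←0x7c
6: · MOVLE
7: ✓ SUBLS  r2←0x63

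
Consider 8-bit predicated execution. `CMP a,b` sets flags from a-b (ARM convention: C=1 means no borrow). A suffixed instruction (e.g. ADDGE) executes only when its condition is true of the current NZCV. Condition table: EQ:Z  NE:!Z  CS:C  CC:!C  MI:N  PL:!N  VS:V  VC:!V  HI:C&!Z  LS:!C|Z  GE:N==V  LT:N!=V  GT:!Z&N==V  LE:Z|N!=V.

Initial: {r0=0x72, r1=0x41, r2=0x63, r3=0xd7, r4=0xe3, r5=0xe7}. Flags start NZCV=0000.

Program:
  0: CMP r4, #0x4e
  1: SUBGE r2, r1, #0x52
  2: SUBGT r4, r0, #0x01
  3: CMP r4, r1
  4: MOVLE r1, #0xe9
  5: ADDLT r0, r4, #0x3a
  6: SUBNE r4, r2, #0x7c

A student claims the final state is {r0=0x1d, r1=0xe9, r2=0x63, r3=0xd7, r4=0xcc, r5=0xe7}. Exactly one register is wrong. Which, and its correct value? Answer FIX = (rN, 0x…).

FIX = (r4, 0xe7)

0: ✓ CMP  NZCV=1010
1: · SUBGE
2: · SUBGT
3: ✓ CMP  NZCV=1010
4: ✓ MOVLE  r1←0xe9
5: ✓ ADDLT  r0←0x1d
6: ✓ SUBNE  r4←0xe7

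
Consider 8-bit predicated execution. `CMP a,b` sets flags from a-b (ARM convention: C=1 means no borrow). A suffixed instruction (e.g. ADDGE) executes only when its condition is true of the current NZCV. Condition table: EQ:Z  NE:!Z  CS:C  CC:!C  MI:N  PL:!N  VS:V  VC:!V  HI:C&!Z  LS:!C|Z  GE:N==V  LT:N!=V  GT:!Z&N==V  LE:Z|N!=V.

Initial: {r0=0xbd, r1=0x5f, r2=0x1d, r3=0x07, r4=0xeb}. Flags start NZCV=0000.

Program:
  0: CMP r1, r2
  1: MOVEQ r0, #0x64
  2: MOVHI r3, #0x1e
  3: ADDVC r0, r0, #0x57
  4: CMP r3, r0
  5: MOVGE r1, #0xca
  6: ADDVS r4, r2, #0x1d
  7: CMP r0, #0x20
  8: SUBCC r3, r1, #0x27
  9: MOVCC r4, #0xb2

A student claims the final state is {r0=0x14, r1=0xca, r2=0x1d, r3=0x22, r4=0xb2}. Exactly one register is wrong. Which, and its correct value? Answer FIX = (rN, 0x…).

[0] flags=0010 → (cmp)
[1] flags=0010 EQ?F → skip
[2] flags=0010 HI?T → r3=0x1e
[3] flags=0010 VC?T → r0=0x14
[4] flags=0010 → (cmp)
[5] flags=0010 GE?T → r1=0xca
[6] flags=0010 VS?F → skip
[7] flags=1000 → (cmp)
[8] flags=1000 CC?T → r3=0xa3
[9] flags=1000 CC?T → r4=0xb2

FIX = (r3, 0xa3)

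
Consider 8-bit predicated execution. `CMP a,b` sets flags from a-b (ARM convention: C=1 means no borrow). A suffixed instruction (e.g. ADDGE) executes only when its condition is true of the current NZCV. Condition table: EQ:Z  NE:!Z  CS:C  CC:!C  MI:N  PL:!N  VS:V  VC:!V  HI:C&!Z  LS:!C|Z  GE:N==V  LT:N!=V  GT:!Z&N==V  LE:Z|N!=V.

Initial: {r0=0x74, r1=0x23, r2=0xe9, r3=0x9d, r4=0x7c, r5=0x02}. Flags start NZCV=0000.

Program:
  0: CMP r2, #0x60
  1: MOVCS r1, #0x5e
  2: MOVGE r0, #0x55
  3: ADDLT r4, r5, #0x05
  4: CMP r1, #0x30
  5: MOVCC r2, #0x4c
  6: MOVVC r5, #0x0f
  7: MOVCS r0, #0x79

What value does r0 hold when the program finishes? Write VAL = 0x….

[0] flags=1010 → (cmp)
[1] flags=1010 CS?T → r1=0x5e
[2] flags=1010 GE?F → skip
[3] flags=1010 LT?T → r4=0x07
[4] flags=0010 → (cmp)
[5] flags=0010 CC?F → skip
[6] flags=0010 VC?T → r5=0x0f
[7] flags=0010 CS?T → r0=0x79

VAL = 0x79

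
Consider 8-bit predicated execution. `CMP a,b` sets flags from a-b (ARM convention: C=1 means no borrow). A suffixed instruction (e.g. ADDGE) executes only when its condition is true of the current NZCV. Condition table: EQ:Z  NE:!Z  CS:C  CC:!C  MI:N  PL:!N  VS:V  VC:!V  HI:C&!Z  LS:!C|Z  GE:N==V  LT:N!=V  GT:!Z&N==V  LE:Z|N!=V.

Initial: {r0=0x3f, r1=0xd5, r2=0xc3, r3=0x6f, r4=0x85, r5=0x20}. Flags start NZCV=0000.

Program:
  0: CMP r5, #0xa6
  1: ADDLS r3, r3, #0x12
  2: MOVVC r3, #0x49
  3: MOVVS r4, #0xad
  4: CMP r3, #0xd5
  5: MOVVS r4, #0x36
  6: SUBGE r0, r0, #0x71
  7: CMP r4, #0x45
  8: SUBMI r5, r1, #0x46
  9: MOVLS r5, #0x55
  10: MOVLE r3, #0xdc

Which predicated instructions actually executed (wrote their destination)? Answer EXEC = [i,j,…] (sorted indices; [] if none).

0: ✓ CMP  NZCV=0000
1: ✓ ADDLS  r3←0x81
2: ✓ MOVVC  r3←0x49
3: · MOVVS
4: ✓ CMP  NZCV=0000
5: · MOVVS
6: ✓ SUBGE  r0←0xce
7: ✓ CMP  NZCV=0011
8: · SUBMI
9: · MOVLS
10: ✓ MOVLE  r3←0xdc

EXEC = [1,2,6,10]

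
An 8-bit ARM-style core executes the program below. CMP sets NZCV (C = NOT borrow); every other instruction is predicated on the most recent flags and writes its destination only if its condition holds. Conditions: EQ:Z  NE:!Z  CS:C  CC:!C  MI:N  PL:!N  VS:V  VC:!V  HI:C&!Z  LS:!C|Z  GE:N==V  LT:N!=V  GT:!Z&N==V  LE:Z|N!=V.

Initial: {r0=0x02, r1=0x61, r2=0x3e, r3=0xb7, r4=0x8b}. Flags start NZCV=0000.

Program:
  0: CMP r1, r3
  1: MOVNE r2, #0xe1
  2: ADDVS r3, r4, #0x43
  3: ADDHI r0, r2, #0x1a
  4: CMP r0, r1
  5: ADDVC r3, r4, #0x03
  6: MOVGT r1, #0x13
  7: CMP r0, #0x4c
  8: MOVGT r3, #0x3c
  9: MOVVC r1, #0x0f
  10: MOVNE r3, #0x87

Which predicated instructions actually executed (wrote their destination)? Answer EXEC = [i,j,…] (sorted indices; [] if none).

[0] flags=1001 → (cmp)
[1] flags=1001 NE?T → r2=0xe1
[2] flags=1001 VS?T → r3=0xce
[3] flags=1001 HI?F → skip
[4] flags=1000 → (cmp)
[5] flags=1000 VC?T → r3=0x8e
[6] flags=1000 GT?F → skip
[7] flags=1000 → (cmp)
[8] flags=1000 GT?F → skip
[9] flags=1000 VC?T → r1=0x0f
[10] flags=1000 NE?T → r3=0x87

EXEC = [1,2,5,9,10]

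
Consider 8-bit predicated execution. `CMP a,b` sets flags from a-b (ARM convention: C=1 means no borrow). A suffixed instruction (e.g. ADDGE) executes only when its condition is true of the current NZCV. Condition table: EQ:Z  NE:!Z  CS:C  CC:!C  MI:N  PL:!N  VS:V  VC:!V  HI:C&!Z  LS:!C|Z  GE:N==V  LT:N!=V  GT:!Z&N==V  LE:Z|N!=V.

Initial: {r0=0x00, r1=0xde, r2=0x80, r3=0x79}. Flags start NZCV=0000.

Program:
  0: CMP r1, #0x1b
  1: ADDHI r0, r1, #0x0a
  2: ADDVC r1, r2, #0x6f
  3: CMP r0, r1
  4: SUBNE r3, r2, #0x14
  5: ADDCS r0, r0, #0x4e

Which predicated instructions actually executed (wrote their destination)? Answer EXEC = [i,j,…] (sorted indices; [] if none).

EXEC = [1,2,4]

0: ✓ CMP  NZCV=1010
1: ✓ ADDHI  r0←0xe8
2: ✓ ADDVC  r1←0xef
3: ✓ CMP  NZCV=1000
4: ✓ SUBNE  r3←0x6c
5: · ADDCS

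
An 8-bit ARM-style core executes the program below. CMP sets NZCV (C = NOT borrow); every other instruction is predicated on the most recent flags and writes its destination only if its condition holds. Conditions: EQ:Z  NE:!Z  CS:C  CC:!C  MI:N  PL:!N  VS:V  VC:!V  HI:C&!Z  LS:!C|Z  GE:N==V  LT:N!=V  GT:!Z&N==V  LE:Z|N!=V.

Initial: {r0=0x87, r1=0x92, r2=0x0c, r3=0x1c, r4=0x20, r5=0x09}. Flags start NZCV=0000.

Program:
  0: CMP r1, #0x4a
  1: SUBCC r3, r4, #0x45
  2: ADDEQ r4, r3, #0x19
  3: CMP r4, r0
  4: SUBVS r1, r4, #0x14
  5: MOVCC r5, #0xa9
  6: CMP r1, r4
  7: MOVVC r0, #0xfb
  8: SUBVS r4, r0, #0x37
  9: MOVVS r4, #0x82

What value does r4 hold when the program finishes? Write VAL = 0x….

VAL = 0x20

[0] flags=0011 → (cmp)
[1] flags=0011 CC?F → skip
[2] flags=0011 EQ?F → skip
[3] flags=1001 → (cmp)
[4] flags=1001 VS?T → r1=0x0c
[5] flags=1001 CC?T → r5=0xa9
[6] flags=1000 → (cmp)
[7] flags=1000 VC?T → r0=0xfb
[8] flags=1000 VS?F → skip
[9] flags=1000 VS?F → skip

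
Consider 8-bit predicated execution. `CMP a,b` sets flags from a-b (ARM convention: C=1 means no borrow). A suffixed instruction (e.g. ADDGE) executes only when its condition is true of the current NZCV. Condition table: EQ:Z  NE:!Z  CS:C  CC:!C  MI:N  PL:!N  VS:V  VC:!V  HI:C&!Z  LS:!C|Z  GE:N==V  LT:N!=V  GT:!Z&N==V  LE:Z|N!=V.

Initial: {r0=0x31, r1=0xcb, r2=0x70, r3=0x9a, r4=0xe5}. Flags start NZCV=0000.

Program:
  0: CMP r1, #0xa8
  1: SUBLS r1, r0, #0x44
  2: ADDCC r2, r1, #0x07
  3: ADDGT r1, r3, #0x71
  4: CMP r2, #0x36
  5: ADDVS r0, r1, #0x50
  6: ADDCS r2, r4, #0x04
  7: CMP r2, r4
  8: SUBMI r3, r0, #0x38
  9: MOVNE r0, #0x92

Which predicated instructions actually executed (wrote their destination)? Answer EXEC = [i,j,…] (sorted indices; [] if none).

EXEC = [3,6,9]

[0] flags=0010 → (cmp)
[1] flags=0010 LS?F → skip
[2] flags=0010 CC?F → skip
[3] flags=0010 GT?T → r1=0x0b
[4] flags=0010 → (cmp)
[5] flags=0010 VS?F → skip
[6] flags=0010 CS?T → r2=0xe9
[7] flags=0010 → (cmp)
[8] flags=0010 MI?F → skip
[9] flags=0010 NE?T → r0=0x92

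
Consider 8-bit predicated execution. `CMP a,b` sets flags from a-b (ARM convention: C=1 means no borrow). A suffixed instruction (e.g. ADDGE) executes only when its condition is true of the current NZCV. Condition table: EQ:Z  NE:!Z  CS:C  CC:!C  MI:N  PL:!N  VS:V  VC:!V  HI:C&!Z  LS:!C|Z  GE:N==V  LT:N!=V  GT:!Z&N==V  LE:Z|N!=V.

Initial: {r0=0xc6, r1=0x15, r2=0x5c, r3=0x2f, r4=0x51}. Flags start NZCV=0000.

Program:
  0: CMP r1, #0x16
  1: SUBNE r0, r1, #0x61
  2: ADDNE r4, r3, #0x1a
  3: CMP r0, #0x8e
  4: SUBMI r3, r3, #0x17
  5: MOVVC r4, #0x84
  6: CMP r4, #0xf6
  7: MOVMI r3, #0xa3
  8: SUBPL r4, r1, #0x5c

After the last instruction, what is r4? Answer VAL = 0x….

VAL = 0x84

[0] flags=1000 → (cmp)
[1] flags=1000 NE?T → r0=0xb4
[2] flags=1000 NE?T → r4=0x49
[3] flags=0010 → (cmp)
[4] flags=0010 MI?F → skip
[5] flags=0010 VC?T → r4=0x84
[6] flags=1000 → (cmp)
[7] flags=1000 MI?T → r3=0xa3
[8] flags=1000 PL?F → skip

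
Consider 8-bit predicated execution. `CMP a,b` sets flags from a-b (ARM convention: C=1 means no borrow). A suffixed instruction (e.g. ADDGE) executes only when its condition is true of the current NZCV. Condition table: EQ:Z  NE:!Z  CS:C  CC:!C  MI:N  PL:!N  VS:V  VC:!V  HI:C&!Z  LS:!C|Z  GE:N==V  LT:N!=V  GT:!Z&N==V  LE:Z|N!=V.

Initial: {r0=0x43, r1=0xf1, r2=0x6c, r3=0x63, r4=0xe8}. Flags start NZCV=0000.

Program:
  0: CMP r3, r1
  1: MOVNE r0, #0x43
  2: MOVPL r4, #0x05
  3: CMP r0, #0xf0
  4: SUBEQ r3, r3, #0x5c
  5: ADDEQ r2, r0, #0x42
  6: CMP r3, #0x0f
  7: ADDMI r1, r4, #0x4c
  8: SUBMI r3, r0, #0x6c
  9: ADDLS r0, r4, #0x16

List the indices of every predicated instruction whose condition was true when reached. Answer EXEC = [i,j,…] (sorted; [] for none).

0: ✓ CMP  NZCV=0000
1: ✓ MOVNE  r0←0x43
2: ✓ MOVPL  r4←0x05
3: ✓ CMP  NZCV=0000
4: · SUBEQ
5: · ADDEQ
6: ✓ CMP  NZCV=0010
7: · ADDMI
8: · SUBMI
9: · ADDLS

EXEC = [1,2]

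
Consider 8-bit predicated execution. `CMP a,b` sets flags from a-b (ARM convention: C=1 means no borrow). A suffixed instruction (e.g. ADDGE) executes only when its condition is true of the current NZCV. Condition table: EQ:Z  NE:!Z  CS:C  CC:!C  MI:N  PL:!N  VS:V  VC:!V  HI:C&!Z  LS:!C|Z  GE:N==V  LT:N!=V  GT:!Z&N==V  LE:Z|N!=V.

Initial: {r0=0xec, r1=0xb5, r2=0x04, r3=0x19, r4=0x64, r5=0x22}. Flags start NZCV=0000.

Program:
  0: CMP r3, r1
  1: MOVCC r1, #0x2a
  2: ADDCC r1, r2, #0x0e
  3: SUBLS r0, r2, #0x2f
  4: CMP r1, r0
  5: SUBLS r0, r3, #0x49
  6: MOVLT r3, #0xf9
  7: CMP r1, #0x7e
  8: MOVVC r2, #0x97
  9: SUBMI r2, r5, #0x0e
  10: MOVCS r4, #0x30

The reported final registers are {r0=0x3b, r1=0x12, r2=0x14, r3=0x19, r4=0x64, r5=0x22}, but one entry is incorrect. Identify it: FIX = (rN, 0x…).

FIX = (r0, 0xd0)

[0] flags=0000 → (cmp)
[1] flags=0000 CC?T → r1=0x2a
[2] flags=0000 CC?T → r1=0x12
[3] flags=0000 LS?T → r0=0xd5
[4] flags=0000 → (cmp)
[5] flags=0000 LS?T → r0=0xd0
[6] flags=0000 LT?F → skip
[7] flags=1000 → (cmp)
[8] flags=1000 VC?T → r2=0x97
[9] flags=1000 MI?T → r2=0x14
[10] flags=1000 CS?F → skip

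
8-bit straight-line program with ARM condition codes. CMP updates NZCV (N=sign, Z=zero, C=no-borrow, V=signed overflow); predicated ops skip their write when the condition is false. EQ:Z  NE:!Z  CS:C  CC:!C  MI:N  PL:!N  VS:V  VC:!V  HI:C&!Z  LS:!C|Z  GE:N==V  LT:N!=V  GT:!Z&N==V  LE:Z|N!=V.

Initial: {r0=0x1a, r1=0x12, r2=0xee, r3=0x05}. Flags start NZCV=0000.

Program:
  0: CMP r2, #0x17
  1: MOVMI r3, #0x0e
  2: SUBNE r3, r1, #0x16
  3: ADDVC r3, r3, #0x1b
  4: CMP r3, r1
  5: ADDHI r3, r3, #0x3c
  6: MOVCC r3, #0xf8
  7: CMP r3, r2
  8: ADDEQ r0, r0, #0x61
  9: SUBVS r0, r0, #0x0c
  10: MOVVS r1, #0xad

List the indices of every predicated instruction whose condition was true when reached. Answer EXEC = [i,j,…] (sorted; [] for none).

[0] flags=1010 → (cmp)
[1] flags=1010 MI?T → r3=0x0e
[2] flags=1010 NE?T → r3=0xfc
[3] flags=1010 VC?T → r3=0x17
[4] flags=0010 → (cmp)
[5] flags=0010 HI?T → r3=0x53
[6] flags=0010 CC?F → skip
[7] flags=0000 → (cmp)
[8] flags=0000 EQ?F → skip
[9] flags=0000 VS?F → skip
[10] flags=0000 VS?F → skip

EXEC = [1,2,3,5]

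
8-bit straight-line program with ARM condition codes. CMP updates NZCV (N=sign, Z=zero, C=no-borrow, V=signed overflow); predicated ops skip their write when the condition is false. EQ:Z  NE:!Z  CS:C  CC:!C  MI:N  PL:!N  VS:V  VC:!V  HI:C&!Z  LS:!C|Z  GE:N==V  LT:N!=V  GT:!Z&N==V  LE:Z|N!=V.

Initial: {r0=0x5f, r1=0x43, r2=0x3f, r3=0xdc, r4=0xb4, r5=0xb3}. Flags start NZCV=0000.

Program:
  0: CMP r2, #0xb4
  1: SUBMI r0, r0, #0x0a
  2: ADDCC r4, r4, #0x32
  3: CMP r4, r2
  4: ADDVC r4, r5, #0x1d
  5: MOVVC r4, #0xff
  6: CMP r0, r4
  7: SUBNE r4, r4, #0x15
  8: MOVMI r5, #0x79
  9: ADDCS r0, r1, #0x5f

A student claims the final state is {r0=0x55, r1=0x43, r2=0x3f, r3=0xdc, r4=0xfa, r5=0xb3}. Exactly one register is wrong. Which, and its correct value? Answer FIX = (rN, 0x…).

FIX = (r4, 0xea)

[0] flags=1001 → (cmp)
[1] flags=1001 MI?T → r0=0x55
[2] flags=1001 CC?T → r4=0xe6
[3] flags=1010 → (cmp)
[4] flags=1010 VC?T → r4=0xd0
[5] flags=1010 VC?T → r4=0xff
[6] flags=0000 → (cmp)
[7] flags=0000 NE?T → r4=0xea
[8] flags=0000 MI?F → skip
[9] flags=0000 CS?F → skip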